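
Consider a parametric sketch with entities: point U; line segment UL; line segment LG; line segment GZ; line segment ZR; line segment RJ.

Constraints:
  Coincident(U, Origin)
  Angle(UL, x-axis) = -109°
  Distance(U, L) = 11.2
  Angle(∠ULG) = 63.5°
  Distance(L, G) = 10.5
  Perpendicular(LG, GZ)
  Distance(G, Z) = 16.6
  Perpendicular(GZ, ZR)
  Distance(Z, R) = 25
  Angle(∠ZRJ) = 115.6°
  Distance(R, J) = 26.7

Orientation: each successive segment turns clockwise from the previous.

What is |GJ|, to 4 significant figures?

37.29

U is at the origin; UL runs at -109.0° with length 11.2, so L = (-3.646, -10.59). ∠ULG = 63.5° gives LG at 134.5° from the x-axis; with |LG| = 10.5, G = (-11.01, -3.101). The perpendicularity gives GZ at right angles to LG, so GZ runs at 44.50°; with |GZ| = 16.6, Z = (0.8340, 8.534). The perpendicularity gives ZR at right angles to GZ, so ZR runs at -45.50°; with |ZR| = 25.0, R = (18.36, -9.297). ∠ZRJ = 115.6° gives RJ at -109.9° from the x-axis; with |RJ| = 26.7, J = (9.269, -34.40). Then |GJ| = |J − G| = 37.29.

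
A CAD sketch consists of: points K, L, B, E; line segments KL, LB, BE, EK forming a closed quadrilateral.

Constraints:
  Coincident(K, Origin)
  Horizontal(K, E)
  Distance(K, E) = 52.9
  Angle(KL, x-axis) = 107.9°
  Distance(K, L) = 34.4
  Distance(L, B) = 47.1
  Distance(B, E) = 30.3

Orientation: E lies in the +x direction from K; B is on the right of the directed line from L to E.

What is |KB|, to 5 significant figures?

22.619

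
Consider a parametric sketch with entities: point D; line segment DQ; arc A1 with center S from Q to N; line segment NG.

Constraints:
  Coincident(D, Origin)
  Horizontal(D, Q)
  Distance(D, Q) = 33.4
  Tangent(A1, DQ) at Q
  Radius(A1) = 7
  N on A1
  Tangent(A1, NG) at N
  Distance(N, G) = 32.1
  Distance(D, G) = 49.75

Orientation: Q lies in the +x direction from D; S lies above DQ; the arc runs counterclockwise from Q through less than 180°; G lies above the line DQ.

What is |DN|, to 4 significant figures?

41.09

Checks: |SN| = 7.000 ✓; ∠(SN, NG) = 90.00° ✓; |NG| = 32.10 ✓; |DG| = 49.75 ✓.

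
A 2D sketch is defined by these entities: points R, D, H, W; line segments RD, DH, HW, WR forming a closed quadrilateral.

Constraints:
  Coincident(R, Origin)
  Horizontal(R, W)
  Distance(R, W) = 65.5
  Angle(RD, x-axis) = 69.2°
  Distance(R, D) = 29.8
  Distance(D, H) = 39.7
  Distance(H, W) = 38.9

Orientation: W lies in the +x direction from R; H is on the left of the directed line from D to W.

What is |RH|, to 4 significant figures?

60.94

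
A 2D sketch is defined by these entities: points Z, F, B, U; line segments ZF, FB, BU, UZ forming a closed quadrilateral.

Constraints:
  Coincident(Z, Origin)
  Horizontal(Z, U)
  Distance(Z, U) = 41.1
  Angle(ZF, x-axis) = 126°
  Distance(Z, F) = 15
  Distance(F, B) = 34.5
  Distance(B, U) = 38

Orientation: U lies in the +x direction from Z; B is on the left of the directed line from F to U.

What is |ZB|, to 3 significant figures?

37.1

Z is at the origin; Z and U share the same y with |ZU| = 41.1 and U in +x, so U = (41.1, 0). ZF runs at 126.0° with |ZF| = 15.0, so F = (-8.82, 12.1). B is determined by |FB| = 34.5 and |BU| = 38.0 together: it lies at the intersection of circle(F, 34.5) and circle(U, 38.0). With |FU| = 51.4, the foot of the radical line on FU is 23.2 from F and the perpendicular offset is √(34.5² − 23.2²) = 25.5. Taking the left-of-FU solution: B = (19.8, 31.4).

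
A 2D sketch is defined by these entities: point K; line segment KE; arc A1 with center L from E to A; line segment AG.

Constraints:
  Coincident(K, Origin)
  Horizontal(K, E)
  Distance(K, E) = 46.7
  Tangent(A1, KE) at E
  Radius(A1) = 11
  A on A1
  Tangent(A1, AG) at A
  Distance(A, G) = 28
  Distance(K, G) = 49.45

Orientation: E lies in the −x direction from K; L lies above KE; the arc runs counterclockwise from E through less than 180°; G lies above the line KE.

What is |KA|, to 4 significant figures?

37.06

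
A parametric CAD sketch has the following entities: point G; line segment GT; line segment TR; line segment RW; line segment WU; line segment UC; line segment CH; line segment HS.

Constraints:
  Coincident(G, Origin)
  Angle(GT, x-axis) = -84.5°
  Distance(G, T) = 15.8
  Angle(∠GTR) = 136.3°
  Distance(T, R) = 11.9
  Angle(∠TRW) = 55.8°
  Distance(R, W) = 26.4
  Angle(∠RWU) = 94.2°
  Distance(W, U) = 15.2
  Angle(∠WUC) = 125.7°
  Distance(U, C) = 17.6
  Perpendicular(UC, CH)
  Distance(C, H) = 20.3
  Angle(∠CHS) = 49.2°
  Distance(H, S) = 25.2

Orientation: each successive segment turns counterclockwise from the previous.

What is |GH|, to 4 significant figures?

21.27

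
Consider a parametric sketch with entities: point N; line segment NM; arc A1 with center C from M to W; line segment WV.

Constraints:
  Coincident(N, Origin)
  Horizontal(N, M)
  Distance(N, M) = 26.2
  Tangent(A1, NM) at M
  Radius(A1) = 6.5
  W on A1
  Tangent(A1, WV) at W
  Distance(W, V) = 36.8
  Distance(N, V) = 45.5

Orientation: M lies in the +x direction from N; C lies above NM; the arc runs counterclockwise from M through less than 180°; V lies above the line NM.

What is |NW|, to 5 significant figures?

33.388

Checks: |CW| = 6.500 ✓; ∠(CW, WV) = 90.00° ✓; |WV| = 36.80 ✓; |NV| = 45.50 ✓.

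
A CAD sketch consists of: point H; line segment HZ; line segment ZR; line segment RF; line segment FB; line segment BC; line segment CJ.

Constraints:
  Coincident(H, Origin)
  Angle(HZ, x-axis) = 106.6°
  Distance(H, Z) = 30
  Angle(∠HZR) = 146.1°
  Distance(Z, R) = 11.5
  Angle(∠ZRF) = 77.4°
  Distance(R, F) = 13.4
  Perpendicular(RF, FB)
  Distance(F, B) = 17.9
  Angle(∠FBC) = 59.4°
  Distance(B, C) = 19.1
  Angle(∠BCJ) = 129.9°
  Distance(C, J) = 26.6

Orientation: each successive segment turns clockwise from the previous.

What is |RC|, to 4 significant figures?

8.724

H is at the origin; HZ runs at 106.6° with length 30.0, so Z = (-8.571, 28.75). ∠HZR = 146.1° gives ZR at 72.70° from the x-axis; with |ZR| = 11.5, R = (-5.151, 39.73). ∠ZRF = 77.4° gives RF at -29.90° from the x-axis; with |RF| = 13.4, F = (6.466, 33.05). The perpendicularity gives FB at right angles to RF, so FB runs at -119.9°; with |FB| = 17.9, B = (-2.457, 17.53). ∠FBC = 59.4° gives BC at 119.5° from the x-axis; with |BC| = 19.1, C = (-11.86, 34.16). Then |RC| = |C − R| = 8.724.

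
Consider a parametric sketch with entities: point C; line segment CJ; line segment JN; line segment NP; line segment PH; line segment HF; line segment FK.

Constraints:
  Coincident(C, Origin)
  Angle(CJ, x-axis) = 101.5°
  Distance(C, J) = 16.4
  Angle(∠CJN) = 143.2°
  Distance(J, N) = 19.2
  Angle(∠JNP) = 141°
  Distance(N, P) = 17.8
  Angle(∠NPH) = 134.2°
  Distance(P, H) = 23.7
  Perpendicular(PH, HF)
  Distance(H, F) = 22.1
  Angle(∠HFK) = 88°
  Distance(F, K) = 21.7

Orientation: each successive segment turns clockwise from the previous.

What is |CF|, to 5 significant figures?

37.683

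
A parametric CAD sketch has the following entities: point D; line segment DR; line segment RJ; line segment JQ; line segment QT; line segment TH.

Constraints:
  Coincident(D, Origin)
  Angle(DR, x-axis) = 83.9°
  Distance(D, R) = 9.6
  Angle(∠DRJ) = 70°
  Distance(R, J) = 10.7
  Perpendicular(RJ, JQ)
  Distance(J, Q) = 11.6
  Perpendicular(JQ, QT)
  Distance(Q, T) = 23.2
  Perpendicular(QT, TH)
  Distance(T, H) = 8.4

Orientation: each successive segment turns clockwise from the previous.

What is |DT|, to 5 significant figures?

15.993

The perpendicularity gives JQ at right angles to RJ, so JQ runs at -116.10°; with |JQ| = 11.6, Q = (5.5257, -5.5788). JQ ⟂ QT, so QT runs at 153.90°; with |QT| = 23.2, T = (-15.309, 4.6278). Then |DT| = |T − D| = 15.993.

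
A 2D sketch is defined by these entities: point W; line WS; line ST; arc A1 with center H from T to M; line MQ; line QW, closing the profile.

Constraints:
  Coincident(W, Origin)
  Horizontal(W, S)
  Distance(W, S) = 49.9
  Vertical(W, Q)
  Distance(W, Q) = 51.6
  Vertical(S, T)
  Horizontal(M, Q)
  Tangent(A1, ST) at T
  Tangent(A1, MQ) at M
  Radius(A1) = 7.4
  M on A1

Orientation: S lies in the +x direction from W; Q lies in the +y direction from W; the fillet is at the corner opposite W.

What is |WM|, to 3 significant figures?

66.8

W is at the origin; W and S share the same y with |WS| = 49.9 and S on the +x side, so S = (49.9, 0.00). W and Q share the same x with |WQ| = 51.6 and Q on the +y side, so Q = (0.00, 51.6). The virtual corner opposite W is at (49.9, 51.6). The tangent condition forces HT to be normal to ST and tangency of A1 to MQ means the radius HM is perpendicular to MQ, with radius 7.4, so the center H sits 7.4 in from both sides at H = (42.5, 44.2). That places the tangent points at T = (49.9, 44.2) on ST and M = (42.5, 51.6) on MQ. Then |WM| = |M − W| = 66.8.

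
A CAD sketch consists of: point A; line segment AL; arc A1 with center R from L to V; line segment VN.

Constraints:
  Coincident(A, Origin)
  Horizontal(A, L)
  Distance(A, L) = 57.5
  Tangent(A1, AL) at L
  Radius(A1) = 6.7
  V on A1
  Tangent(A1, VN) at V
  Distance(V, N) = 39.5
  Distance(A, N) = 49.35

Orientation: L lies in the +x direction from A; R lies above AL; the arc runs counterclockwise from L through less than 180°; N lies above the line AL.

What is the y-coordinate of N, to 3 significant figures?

37.6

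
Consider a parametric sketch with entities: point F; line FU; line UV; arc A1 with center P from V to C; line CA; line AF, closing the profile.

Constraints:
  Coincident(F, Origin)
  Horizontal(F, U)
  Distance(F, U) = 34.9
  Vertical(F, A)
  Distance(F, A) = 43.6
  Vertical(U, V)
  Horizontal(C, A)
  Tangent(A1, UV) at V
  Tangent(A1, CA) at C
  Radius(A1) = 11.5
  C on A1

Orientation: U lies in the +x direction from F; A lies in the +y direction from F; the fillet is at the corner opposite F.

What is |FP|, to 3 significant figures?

39.7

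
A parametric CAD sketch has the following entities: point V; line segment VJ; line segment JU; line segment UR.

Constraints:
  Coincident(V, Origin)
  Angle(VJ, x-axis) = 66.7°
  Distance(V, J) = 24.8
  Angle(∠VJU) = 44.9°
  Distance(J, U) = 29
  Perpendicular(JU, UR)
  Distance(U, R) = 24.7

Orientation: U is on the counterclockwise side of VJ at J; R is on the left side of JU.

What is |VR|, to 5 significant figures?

13.508

V is at the origin; VJ runs at 66.7° with length 24.8, so J = 24.8·(cos 66.7°, sin 66.7°) = (9.8095, 22.777). ∠VJU = 44.9°, so JU runs at 66.7° + (180° − 44.9°) = 201.80° from the x-axis; with |JU| = 29.0, U = J + 29.0·(cos 201.80°, sin 201.80°) = (-17.117, 12.008). JU is perpendicular to UR; with |UR| = 24.7 on the left of JU, R = U + 24.7·(0.37137, -0.92849) = (-7.9438, -10.926). Then |VR| = |R − V| = 13.508.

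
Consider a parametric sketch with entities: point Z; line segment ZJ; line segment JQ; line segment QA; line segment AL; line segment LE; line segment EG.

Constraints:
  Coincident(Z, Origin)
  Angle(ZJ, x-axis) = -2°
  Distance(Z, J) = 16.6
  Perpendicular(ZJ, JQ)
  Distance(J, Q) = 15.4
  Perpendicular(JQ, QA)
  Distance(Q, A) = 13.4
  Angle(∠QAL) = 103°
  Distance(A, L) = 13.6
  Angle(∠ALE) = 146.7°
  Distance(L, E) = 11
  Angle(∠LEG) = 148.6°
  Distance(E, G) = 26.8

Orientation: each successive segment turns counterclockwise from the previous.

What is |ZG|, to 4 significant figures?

35.19

∠ALE = 146.7° gives LE at -71.70° from the x-axis; with |LE| = 11.0, E = (3.669, -8.301). ∠LEG = 148.6° gives EG at -40.30° from the x-axis; with |EG| = 26.8, G = (24.11, -25.64). Then |ZG| = |G − Z| = 35.19.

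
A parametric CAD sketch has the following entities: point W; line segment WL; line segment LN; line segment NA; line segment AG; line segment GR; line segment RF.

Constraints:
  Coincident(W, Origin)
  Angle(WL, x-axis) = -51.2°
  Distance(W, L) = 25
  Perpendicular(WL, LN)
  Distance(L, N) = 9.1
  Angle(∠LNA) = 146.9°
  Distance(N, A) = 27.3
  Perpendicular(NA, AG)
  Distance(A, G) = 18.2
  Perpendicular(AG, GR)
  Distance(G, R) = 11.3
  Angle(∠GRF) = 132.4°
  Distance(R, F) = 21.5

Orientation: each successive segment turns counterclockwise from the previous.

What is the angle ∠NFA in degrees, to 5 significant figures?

117.75°

W is at the origin; WL runs at -51.2° with length 25.0, so L = (15.665, -19.483). The perpendicularity gives LN at right angles to WL, so LN runs at 38.800°; with |LN| = 9.1, N = (22.757, -13.781). ∠LNA = 146.9° gives NA at 71.900° from the x-axis; with |NA| = 27.3, A = (31.239, 12.168). The perpendicularity gives AG at right angles to NA, so AG runs at 161.90°; with |AG| = 18.2, G = (13.939, 17.822). AG is perpendicular to GR, so GR runs at -108.10°; with |GR| = 11.3, R = (10.429, 7.0812). ∠GRF = 132.4° gives RF at -60.500° from the x-axis; with |RF| = 21.5, F = (21.016, -11.631). Then cos ∠NFA = FN·FA / (|FN||FA|), giving 117.75°.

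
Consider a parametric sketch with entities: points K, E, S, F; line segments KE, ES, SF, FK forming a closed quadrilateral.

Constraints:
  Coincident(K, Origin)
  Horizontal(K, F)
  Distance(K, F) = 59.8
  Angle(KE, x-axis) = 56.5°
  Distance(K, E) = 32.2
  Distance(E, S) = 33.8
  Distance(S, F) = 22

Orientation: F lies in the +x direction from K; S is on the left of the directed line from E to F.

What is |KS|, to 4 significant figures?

54.73

Checks: |ES| = 33.80 ✓; |SF| = 22.00 ✓.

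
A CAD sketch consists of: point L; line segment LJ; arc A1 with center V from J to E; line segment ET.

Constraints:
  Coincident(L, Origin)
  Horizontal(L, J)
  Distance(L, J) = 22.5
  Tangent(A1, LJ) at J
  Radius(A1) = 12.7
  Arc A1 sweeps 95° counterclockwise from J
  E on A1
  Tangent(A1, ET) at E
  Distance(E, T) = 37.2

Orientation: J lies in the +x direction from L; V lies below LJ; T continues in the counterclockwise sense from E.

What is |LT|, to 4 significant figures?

52.52

On A1, J sits at bearing 90° from V; a 95° counterclockwise sweep puts E at bearing 185°, so E = V + 12.7·(cos 185°, sin 185°) = (9.848, -13.81). A1 meets ET tangentially, so VE is at right angles to ET, so ET runs along (−sin 185°, cos 185°); with |ET| = 37.2, T = (13.09, -50.87). Then |LT| = |T − L| = 52.52.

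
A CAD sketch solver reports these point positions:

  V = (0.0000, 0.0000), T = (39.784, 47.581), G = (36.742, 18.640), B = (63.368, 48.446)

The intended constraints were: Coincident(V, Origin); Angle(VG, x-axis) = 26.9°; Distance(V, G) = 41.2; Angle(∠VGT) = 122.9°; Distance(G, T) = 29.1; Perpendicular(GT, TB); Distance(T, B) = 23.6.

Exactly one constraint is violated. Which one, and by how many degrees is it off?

Perpendicular(GT, TB) — off by 8.10°.

V = (0.00, 0.00) ✓; VG at 26.90° ✓; |VG| = 41.20 ✓; ∠VGT = 122.9° ✓; |GT| = 29.10 ✓; ∠(GT, TB) = 81.90° ✗; |TB| = 23.60 ✓.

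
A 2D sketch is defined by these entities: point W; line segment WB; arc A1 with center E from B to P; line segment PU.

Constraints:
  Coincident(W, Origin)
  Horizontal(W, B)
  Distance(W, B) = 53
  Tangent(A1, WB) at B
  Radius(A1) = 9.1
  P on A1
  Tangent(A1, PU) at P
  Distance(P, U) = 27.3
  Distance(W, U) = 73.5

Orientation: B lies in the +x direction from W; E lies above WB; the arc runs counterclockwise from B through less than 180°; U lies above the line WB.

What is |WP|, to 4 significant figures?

62.63

W is at the origin; WB is horizontal with |WB| = 53.0 and B on the +x side, so B = (53.00, 0.000). Tangency of A1 to WB means the radius EB is perpendicular to WB, so E = B + (0, 9.1) = (53.00, 9.100). Since EP ⟂ PU (tangency), |EU| = √(9.1² + 27.3²) = 28.78 regardless of where P sits on A1. So U lies on both circle(W, 73.5) and circle(E, 28.78); the above-WB intersection is U = (64.33, 35.55). P is the foot of the tangent from U: P = (62.07, 8.347).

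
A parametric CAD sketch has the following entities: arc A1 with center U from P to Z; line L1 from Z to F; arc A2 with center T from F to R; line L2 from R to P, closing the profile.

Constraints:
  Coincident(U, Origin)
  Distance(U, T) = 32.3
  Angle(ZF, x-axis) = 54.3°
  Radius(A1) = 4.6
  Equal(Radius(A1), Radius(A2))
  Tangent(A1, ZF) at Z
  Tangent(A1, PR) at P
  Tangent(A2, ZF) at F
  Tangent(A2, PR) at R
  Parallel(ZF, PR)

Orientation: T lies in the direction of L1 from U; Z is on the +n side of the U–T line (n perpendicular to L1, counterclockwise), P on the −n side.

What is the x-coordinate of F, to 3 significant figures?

15.1

Tangency of A1 to both parallel lines with radius 4.6 puts Z and P at U ± 4.6·n: Z = (-3.74, 2.68), P = (3.74, -2.68). Equal radii place F and R the same way about T: F = T + 4.6·n = (15.1, 28.9), R = T − 4.6·n = (22.6, 23.5). So F.x = 15.1.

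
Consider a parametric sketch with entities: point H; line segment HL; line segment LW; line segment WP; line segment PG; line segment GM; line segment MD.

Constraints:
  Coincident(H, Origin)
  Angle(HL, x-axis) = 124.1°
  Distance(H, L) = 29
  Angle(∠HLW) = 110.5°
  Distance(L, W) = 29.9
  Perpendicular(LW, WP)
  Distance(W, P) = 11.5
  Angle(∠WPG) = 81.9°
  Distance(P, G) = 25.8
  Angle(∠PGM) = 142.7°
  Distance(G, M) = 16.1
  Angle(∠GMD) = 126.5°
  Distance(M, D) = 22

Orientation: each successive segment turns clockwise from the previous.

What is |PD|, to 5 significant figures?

49.752

H is at the origin; HL runs at 124.1° with length 29.0, so L = (-16.259, 24.014). ∠HLW = 110.5° gives LW at 54.600° from the x-axis; with |LW| = 29.9, W = (1.0620, 48.386). The perpendicularity gives WP at right angles to LW, so WP runs at -35.400°; with |WP| = 11.5, P = (10.436, 41.724). ∠WPG = 81.9° gives PG at -133.50° from the x-axis; with |PG| = 25.8, G = (-7.3236, 23.010). ∠PGM = 142.7° gives GM at -170.80° from the x-axis; with |GM| = 16.1, M = (-23.216, 20.436). ∠GMD = 126.5° gives MD at 135.70° from the x-axis; with |MD| = 22.0, D = (-38.962, 35.801). Then |PD| = |D − P| = 49.752.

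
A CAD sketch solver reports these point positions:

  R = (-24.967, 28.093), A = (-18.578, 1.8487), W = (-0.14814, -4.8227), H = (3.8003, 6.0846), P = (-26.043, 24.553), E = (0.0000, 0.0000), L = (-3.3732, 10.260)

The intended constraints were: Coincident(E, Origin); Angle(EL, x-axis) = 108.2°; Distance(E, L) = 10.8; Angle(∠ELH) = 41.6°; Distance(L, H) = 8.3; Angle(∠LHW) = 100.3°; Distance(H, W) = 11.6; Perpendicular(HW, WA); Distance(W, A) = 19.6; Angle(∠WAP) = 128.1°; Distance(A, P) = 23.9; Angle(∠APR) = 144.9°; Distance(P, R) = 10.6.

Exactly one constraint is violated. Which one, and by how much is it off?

Distance(P, R) = 10.6 — off by 6.90.

E = (0.00, 0.00) ✓; EL at 108.2° ✓; |EL| = 10.80 ✓; ∠ELH = 41.60° ✓; |LH| = 8.300 ✓; ∠LHW = 100.3° ✓; |HW| = 11.60 ✓; ∠(HW, WA) = 90.00° ✓; |WA| = 19.60 ✓; ∠WAP = 128.1° ✓; |AP| = 23.90 ✓; ∠APR = 144.9° ✓; |PR| = 3.700 ✗.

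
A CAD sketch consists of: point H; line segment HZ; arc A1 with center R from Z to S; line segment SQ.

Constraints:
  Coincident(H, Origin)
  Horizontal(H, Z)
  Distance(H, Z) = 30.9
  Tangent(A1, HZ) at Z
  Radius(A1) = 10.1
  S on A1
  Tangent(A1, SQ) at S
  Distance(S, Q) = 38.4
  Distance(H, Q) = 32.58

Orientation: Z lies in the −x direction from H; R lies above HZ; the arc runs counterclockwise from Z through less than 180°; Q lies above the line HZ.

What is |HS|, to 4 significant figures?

23.52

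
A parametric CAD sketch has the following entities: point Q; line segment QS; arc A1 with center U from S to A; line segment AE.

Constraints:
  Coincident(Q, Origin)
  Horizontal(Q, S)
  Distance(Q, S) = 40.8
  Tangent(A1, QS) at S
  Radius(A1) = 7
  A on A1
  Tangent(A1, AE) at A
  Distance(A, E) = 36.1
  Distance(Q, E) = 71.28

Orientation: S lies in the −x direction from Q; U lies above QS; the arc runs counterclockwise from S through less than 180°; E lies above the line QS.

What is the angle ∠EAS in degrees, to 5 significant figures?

113.66°

Checks: ∠(US, SQ) = 90.00° ✓; |US| = 7.000 ✓; |UA| = 7.000 ✓; ∠(UA, AE) = 90.00° ✓; |AE| = 36.10 ✓; |QE| = 71.28 ✓.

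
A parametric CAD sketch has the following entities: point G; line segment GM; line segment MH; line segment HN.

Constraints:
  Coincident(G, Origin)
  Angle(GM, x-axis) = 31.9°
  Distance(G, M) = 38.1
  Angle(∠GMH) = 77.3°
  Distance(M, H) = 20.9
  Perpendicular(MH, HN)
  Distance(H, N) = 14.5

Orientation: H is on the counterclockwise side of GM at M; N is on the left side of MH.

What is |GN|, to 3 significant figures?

25.9

G is at the origin; GM runs at 31.9° with length 38.1, so M = 38.1·(cos 31.9°, sin 31.9°) = (32.3, 20.1). ∠GMH = 77.3°, so MH runs at 31.9° + (180° − 77.3°) = 135° from the x-axis; with |MH| = 20.9, H = M + 20.9·(cos 135°, sin 135°) = (17.7, 35.0). MH ⟂ HN; with |HN| = 14.5 on the left of MH, N = H + 14.5·(-0.712, -0.702) = (7.35, 24.8). Then |GN| = |N − G| = 25.9.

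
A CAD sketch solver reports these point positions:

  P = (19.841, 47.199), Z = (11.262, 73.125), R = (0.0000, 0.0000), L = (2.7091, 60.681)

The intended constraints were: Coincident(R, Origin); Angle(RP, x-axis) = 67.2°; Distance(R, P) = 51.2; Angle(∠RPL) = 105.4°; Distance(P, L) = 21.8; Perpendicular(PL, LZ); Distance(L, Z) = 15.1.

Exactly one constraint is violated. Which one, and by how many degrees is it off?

Perpendicular(PL, LZ) — off by 3.70°.

R = (0.00, 0.00) ✓; RP at 67.20° ✓; |RP| = 51.20 ✓; ∠RPL = 105.4° ✓; |PL| = 21.80 ✓; ∠(PL, LZ) = 86.30° ✗; |LZ| = 15.10 ✓.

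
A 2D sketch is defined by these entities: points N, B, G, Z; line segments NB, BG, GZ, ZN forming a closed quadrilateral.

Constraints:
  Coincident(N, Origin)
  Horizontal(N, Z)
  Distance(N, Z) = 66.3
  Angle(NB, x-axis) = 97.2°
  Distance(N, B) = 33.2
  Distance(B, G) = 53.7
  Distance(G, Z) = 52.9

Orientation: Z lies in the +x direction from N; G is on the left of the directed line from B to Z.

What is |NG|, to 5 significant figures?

68.081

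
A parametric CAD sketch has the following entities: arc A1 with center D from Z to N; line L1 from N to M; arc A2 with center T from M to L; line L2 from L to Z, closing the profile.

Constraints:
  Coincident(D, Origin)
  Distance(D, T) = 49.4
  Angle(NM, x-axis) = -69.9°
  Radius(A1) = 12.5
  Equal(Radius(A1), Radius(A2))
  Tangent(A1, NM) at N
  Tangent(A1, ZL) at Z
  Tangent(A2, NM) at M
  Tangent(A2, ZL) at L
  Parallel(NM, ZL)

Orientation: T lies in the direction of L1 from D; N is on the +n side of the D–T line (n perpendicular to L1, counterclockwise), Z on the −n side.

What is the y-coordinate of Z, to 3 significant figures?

-4.30

The slot axis is L1's direction at -69.9°, so u = (cos -69.9°, sin -69.9°) = (0.344, -0.939) and n = (−sin -69.9°, cos -69.9°) = (0.939, 0.344). D is at the origin and T lies 49.4 along u from D, so T = 49.4·u = (17.0, -46.4). Tangency of A1 to both parallel lines with radius 12.5 puts N and Z at D ± 12.5·n: N = (11.7, 4.30), Z = (-11.7, -4.30). So Z.y = -4.30.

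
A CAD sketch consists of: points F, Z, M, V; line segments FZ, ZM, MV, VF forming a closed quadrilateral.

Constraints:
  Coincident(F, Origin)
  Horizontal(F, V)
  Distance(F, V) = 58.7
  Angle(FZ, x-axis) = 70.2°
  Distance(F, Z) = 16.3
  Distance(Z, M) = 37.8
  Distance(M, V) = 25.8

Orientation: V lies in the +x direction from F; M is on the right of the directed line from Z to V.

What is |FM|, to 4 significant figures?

35.64

Checks: |ZM| = 37.80 ✓; |MV| = 25.80 ✓.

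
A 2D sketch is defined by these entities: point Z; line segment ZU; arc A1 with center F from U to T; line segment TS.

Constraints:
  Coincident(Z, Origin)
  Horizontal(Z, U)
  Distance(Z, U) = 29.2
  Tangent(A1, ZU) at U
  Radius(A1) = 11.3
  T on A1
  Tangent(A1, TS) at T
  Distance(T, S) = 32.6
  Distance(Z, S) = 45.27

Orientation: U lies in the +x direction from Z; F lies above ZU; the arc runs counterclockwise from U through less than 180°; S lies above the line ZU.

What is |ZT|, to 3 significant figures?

42.0

Checks: ∠(FU, UZ) = 90.00° ✓; |FT| = 11.30 ✓; ∠(FT, TS) = 90.00° ✓; |TS| = 32.60 ✓; |ZS| = 45.27 ✓.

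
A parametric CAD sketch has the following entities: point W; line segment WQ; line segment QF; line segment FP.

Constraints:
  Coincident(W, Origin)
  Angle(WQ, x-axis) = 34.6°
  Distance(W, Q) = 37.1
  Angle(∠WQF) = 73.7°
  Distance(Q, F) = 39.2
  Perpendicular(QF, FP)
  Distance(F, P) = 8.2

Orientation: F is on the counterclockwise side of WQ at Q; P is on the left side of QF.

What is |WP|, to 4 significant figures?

39.75

W is at the origin; WQ runs at 34.6° with length 37.1, so Q = 37.1·(cos 34.6°, sin 34.6°) = (30.54, 21.07). ∠WQF = 73.7°, so QF runs at 34.6° + (180° − 73.7°) = 140.9° from the x-axis; with |QF| = 39.2, F = Q + 39.2·(cos 140.9°, sin 140.9°) = (0.1173, 45.79). The perpendicularity gives FP at right angles to QF; with |FP| = 8.2 on the left of QF, P = F + 8.2·(-0.6307, -0.7760) = (-5.054, 39.43). Then |WP| = |P − W| = 39.75.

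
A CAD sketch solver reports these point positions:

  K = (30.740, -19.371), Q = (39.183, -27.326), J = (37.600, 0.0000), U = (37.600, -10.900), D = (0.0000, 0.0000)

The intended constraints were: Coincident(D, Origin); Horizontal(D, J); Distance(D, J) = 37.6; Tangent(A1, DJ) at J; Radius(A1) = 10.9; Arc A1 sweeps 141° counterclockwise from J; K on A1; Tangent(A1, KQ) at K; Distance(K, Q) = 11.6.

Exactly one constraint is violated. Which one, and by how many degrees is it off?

Tangent(A1, KQ) at K — off by 4.29°.

D = (0.00, 0.00) ✓; D.y = 0.00, J.y = 0.00 ✓; |DJ| = 37.60 ✓; ∠(UJ, JD) = 90.00° ✓; |UJ| = 10.90 ✓; bearing(U→K) − bearing(U→J) = 141.0° ✓; |UK| = 10.90 ✓; ∠(UK, KQ) = 94.29° ✗; |KQ| = 11.60 ✓.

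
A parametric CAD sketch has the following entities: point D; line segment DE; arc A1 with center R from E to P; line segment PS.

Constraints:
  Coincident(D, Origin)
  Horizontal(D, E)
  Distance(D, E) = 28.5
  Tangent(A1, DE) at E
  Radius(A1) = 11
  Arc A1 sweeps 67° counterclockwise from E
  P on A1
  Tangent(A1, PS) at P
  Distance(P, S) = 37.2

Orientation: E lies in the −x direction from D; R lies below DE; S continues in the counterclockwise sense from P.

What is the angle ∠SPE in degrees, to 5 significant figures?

146.50°

On A1, E sits at bearing 90° from R; a 67° counterclockwise sweep puts P at bearing 157°, so P = R + 11.0·(cos 157°, sin 157°) = (-38.626, -6.7020). Tangency of A1 to PS means the radius RP is perpendicular to PS, so PS runs along (−sin 157°, cos 157°); with |PS| = 37.2, S = (-53.161, -40.945). Then cos ∠SPE = PS·PE / (|PS||PE|), giving 146.50°.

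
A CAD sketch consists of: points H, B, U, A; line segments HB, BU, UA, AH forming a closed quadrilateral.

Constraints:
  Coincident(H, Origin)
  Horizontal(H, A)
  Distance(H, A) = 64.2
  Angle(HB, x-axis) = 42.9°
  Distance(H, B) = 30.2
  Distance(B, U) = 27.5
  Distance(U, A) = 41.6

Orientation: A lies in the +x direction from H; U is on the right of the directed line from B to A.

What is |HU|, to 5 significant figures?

24.191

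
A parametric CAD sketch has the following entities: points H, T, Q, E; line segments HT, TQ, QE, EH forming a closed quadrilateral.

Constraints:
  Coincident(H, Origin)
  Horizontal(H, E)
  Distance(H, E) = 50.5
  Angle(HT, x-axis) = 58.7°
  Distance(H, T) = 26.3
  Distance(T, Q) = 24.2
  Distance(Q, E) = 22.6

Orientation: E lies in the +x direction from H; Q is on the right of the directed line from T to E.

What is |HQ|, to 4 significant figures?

28.27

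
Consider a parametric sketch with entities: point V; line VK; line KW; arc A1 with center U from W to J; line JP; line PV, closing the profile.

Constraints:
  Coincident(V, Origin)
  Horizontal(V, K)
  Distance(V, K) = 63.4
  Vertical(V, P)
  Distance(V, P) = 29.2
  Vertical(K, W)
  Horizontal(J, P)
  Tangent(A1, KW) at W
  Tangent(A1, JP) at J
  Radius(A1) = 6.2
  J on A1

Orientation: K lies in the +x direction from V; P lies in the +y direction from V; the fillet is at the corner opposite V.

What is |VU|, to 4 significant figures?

61.65

V is at the origin; VK is horizontal with |VK| = 63.4 and K on the +x side, so K = (63.40, 0.000). VP is vertical with |VP| = 29.2 and P on the +y side, so P = (0.000, 29.20). The virtual corner opposite V is at (63.40, 29.20). Since A1 is tangent to KW there, UW ⟂ KW and A1 meets JP tangentially, so UJ is at right angles to JP, with radius 6.2, so the center U sits 6.2 in from both sides at U = (57.20, 23.00). Then |VU| = |U − V| = 61.65.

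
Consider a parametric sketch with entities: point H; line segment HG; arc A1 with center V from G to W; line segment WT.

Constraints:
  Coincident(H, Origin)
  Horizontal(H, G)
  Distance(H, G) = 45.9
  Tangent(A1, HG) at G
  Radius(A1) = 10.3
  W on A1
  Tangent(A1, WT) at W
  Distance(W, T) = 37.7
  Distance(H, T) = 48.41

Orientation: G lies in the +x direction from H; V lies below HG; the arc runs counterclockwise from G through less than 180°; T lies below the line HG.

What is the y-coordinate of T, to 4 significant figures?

-42.32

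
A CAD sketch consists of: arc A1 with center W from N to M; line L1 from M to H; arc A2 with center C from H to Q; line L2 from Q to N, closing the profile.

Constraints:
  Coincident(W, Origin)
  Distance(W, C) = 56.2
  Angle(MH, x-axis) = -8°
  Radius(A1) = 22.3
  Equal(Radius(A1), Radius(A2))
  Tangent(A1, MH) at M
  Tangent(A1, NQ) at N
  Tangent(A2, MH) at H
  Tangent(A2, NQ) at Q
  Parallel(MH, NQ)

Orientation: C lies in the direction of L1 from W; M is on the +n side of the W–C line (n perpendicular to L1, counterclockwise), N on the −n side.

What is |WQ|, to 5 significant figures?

60.463

The slot axis is L1's direction at -8.0°, so u = (cos -8.0°, sin -8.0°) = (0.99027, -0.13917) and n = (−sin -8.0°, cos -8.0°) = (0.13917, 0.99027). W is at the origin and C lies 56.2 along u from W, so C = 56.2·u = (55.653, -7.8215). Tangency of A1 to both parallel lines with radius 22.3 puts M and N at W ± 22.3·n: M = (3.1036, 22.083), N = (-3.1036, -22.083). Equal radii place H and Q the same way about C: H = C + 22.3·n = (58.757, 14.261), Q = C − 22.3·n = (52.550, -29.905). Then |WQ| = |Q − W| = 60.463.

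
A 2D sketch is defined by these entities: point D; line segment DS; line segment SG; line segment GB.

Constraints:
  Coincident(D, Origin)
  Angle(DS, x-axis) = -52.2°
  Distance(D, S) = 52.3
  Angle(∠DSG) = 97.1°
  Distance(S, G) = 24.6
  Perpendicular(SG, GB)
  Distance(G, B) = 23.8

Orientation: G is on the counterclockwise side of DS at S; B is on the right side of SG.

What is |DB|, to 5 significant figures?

81.825

∠DSG = 97.1°, so SG runs at -52.2° + (180° − 97.1°) = 30.700° from the x-axis; with |SG| = 24.6, G = S + 24.6·(cos 30.700°, sin 30.700°) = (53.207, -28.766). The perpendicularity gives GB at right angles to SG; with |GB| = 23.8 on the right of SG, B = G + 23.8·(0.51054, -0.85985) = (65.358, -49.230). Then |DB| = |B − D| = 81.825.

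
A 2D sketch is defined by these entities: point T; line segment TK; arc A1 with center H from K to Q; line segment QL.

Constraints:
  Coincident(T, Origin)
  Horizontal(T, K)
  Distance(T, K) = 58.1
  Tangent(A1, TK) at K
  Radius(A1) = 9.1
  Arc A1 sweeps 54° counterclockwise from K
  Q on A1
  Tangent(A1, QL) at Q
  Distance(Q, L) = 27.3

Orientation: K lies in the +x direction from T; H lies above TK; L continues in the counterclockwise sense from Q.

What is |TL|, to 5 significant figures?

85.506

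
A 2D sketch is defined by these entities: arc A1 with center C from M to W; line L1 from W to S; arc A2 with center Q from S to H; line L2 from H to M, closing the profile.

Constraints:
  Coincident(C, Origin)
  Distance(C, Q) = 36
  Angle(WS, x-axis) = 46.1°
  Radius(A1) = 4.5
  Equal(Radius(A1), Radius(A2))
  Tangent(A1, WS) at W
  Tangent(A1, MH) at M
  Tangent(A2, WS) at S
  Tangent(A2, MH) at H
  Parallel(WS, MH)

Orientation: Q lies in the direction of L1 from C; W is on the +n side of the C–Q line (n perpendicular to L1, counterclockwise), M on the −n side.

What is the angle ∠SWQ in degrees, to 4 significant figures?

7.125°

Tangency of A1 to both parallel lines with radius 4.5 puts W and M at C ± 4.5·n: W = (-3.242, 3.120), M = (3.242, -3.120). Equal radii place S and H the same way about Q: S = Q + 4.5·n = (21.72, 29.06), H = Q − 4.5·n = (28.20, 22.82). Then cos ∠SWQ = WS·WQ / (|WS||WQ|), giving 7.125°.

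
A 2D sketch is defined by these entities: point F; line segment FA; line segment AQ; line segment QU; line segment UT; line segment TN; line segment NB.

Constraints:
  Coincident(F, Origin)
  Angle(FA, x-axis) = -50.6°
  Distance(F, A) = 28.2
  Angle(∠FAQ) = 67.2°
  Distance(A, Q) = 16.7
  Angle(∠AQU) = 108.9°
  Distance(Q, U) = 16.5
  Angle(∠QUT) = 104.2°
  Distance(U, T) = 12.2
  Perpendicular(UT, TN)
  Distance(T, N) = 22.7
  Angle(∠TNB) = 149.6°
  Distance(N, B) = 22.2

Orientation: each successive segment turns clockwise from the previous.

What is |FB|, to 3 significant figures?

46.6

F is at the origin; FA runs at -50.6° with length 28.2, so A = (17.9, -21.8). ∠FAQ = 67.2° gives AQ at -163° from the x-axis; with |AQ| = 16.7, Q = (1.90, -26.6). ∠AQU = 108.9° gives QU at 126° from the x-axis; with |QU| = 16.5, U = (-7.69, -13.1). ∠QUT = 104.2° gives UT at 49.7° from the x-axis; with |UT| = 12.2, T = (0.205, -3.82). UT ⟂ TN, so TN runs at -40.3°; with |TN| = 22.7, N = (17.5, -18.5). ∠TNB = 149.6° gives NB at -70.7° from the x-axis; with |NB| = 22.2, B = (24.9, -39.5). Then |FB| = |B − F| = 46.6.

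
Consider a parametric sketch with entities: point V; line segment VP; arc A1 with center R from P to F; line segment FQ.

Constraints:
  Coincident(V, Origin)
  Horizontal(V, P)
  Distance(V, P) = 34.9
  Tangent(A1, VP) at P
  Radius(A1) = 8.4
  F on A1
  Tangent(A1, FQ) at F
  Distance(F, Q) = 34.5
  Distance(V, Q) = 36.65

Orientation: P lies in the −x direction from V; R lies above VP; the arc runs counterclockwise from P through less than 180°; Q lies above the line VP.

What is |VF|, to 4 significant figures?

27.85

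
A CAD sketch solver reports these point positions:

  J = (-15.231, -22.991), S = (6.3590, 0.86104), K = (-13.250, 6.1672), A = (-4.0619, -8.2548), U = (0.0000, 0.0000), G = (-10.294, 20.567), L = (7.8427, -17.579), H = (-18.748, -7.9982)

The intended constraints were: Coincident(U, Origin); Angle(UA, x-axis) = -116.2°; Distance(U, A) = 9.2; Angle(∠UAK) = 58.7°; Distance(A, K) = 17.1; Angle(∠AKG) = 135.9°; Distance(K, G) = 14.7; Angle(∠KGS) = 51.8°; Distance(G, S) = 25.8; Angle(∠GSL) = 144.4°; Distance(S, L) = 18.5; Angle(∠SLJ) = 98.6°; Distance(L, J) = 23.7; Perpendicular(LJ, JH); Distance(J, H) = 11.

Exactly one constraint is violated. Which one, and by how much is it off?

Distance(J, H) = 11 — off by 4.40.

U = (0.00, 0.00) ✓; UA at -116.2° ✓; |UA| = 9.200 ✓; ∠UAK = 58.70° ✓; |AK| = 17.10 ✓; ∠AKG = 135.9° ✓; |KG| = 14.70 ✓; ∠KGS = 51.80° ✓; |GS| = 25.80 ✓; ∠GSL = 144.4° ✓; |SL| = 18.50 ✓; ∠SLJ = 98.60° ✓; |LJ| = 23.70 ✓; ∠(LJ, JH) = 90.00° ✓; |JH| = 15.40 ✗.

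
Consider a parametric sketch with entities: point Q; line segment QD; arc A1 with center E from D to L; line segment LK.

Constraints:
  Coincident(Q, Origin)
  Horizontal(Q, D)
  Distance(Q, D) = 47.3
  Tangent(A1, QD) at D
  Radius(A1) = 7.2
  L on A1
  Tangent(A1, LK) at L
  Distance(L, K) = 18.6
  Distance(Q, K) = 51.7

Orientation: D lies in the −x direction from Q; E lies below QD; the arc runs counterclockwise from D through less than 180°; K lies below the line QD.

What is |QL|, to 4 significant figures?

54.60

Q is at the origin; QD is horizontal with |QD| = 47.3 and D on the −x side, so D = (-47.30, 0.000). The tangent condition forces ED to be normal to QD, so E = D + (0, -7.2) = (-47.30, -7.200). Since EL ⟂ LK (tangency), |EK| = √(7.2² + 18.6²) = 19.94 regardless of where L sits on A1. So K lies on both circle(Q, 51.7) and circle(E, 19.94); the below-QD intersection is K = (-44.15, -26.90). L is the foot of the tangent from K: L = (-53.52, -10.83).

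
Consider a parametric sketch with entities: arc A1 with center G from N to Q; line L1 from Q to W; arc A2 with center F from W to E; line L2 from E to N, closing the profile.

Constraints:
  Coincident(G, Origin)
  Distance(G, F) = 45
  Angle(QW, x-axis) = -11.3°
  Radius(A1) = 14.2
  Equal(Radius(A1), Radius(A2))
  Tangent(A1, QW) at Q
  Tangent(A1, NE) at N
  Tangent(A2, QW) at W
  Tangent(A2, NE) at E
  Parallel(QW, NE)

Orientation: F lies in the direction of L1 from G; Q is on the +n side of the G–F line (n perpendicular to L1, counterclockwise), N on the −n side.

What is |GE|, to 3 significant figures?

47.2

The slot axis is L1's direction at -11.3°, so u = (cos -11.3°, sin -11.3°) = (0.981, -0.196) and n = (−sin -11.3°, cos -11.3°) = (0.196, 0.981). G is at the origin and F lies 45.0 along u from G, so F = 45.0·u = (44.1, -8.82). Tangency of A1 to both parallel lines with radius 14.2 puts Q and N at G ± 14.2·n: Q = (2.78, 13.9), N = (-2.78, -13.9). Equal radii place W and E the same way about F: W = F + 14.2·n = (46.9, 5.11), E = F − 14.2·n = (41.3, -22.7). Then |GE| = |E − G| = 47.2.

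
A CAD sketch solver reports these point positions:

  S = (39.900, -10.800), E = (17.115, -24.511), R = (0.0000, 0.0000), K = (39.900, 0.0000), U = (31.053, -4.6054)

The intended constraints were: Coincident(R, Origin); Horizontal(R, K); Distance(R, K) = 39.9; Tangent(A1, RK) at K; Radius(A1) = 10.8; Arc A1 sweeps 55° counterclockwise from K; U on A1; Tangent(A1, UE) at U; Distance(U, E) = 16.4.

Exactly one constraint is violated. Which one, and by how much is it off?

Distance(U, E) = 16.4 — off by 7.90.

R = (0.00, 0.00) ✓; R.y = 0.00, K.y = 0.00 ✓; |RK| = 39.90 ✓; ∠(SK, KR) = 90.00° ✓; |SK| = 10.80 ✓; bearing(S→U) − bearing(S→K) = 55.00° ✓; |SU| = 10.80 ✓; ∠(SU, UE) = 90.00° ✓; |UE| = 24.30 ✗.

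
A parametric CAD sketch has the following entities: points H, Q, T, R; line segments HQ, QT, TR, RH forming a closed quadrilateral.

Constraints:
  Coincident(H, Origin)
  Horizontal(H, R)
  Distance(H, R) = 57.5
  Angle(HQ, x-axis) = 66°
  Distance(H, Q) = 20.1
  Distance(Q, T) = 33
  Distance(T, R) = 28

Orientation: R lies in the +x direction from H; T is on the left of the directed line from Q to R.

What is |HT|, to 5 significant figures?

46.714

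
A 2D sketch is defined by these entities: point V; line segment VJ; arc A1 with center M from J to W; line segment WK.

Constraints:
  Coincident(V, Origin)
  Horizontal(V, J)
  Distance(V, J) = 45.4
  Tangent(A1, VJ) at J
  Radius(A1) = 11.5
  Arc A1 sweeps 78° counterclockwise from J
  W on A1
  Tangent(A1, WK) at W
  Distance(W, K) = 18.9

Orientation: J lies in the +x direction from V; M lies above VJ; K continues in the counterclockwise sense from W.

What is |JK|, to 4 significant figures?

31.49

V is at the origin; V and J share the same y with |VJ| = 45.4 and J on the +x side, so J = (45.40, 0.000). Since A1 is tangent to VJ there, MJ ⟂ VJ, so M = J + (0, 11.5) = (45.40, 11.50). On A1, J sits at bearing -90° from M; a 78° counterclockwise sweep puts W at bearing -12°, so W = M + 11.5·(cos -12°, sin -12°) = (56.65, 9.109). The tangent condition forces MW to be normal to WK, so WK runs along (−sin -12°, cos -12°); with |WK| = 18.9, K = (60.58, 27.60). Then |JK| = |K − J| = 31.49.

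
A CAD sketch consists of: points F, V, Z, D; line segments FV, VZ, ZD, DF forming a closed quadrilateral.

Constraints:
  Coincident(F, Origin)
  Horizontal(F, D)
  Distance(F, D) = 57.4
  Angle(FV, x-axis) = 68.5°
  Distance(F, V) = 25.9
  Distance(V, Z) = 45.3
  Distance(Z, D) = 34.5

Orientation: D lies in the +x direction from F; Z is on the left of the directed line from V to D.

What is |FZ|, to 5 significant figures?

63.657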